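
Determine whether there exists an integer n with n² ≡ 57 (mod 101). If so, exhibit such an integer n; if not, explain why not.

No, no such integer exists.

Apply Euler's criterion with the prime 101: 57 is a quadratic residue iff 57^50 ≡ 1 (mod 101), and a non-residue iff it is ≡ −1.
Repeated squaring mod 101: 57^2 = 3249 ≡ 17; 57^4 ≡ 17² = 289 ≡ 87; 57^8 ≡ 87² = 7569 ≡ 95; 57^16 ≡ 95² = 9025 ≡ 36; 57^32 ≡ 36² = 1296 ≡ 84.
Since 50 = 32 + 16 + 2, 57^50 ≡ 84 · 36 · 17; multiplying out mod 101: 84·36 = 3024 ≡ 95, then 95·17 = 1615 ≡ 100. Thus 57^50 ≡ 100 ≡ −1 (mod 101).
By Euler's criterion 57 is a quadratic non-residue mod 101: no n satisfies n² ≡ 57 (mod 101).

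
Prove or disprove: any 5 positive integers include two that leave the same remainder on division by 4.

Partition the integers by their residue mod 4; there are 4 classes.
With 5 integers and only 4 classes, the pigeonhole principle forces two of them, say a and b, into the same class.
So a and b have equal remainders mod 4, which is exactly what was to be shown.

Yes, this is always true.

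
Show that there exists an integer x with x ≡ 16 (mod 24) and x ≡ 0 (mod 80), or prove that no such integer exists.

gcd(24, 80) = 8. A simultaneous solution exists iff 16 ≡ 0 (mod 8); here 16 mod 8 = 0 = 0 mod 8, so it does.
The integers ≡ 16 (mod 24) are 16, 40, 64, 88, 112, 136, 160, …; their remainders mod 80 are 16, 40, 64, 8, 32, 56, 0, so x = 160 is the first that is ≡ 0 (mod 80).
Verify: 160 = 6·24 + 16 and 160 = 2·80 + 0. ✓

x = 160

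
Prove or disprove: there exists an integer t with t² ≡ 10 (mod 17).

Squares mod 17 repeat after t = 8 (as (−t)² = t²); for t = 0..8 they are 0, 1, 4, 9, 16, 8, 2, 15, 13.
The set of squares mod 17 is therefore {0, 1, 2, 4, 8, 9, 13, 15, 16}, which does not contain 10.
Hence no integer t has t² ≡ 10 (mod 17).

There is no such integer.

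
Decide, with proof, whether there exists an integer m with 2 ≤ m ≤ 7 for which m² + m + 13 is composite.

m = 7

At m = 7: 7² + 7 + 13 = 69 = 3·23, which is composite.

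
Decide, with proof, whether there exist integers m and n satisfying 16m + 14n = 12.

Every value of 16m + 14n is a multiple of gcd(16, 14) = 2; since 2 ∣ 12, solutions exist.
Dividing through by 2 reduces the equation to 8m + 7n = 6.
Euclidean algorithm: 8 = 1·7 + 1, 7 = 7·1 + 0.
Back-substituting, 1 = 8 − 1·7; that is, 8·1 + 7·(-1) = 1.
Times 6: 8·6 + 7·(-6) = 6, so (6, -6) solves it.
Check: 16·6 + 14·(-6) = 96 − 84 = 12. ✓

m = 6, n = -6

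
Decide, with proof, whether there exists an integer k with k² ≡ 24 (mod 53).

k = 36

k = 36 works: 36² = 1296, and 1296 − 24 = 1272 = 24·53.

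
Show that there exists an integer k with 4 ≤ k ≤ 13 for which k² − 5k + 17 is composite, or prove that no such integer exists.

k = 13

At k = 13: 13² − 5·13 + 17 = 121 = 11·11, which is composite.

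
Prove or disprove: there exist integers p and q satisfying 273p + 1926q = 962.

No such integers exist.

gcd(273, 1926) = 3, so every integer of the form 273p + 1926q is a multiple of 3.
But 962 is not a multiple of 3 (it leaves remainder 2).
Hence no integers p, q satisfy the equation.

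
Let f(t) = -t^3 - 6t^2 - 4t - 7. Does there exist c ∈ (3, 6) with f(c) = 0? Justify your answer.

No such root exists.

The endpoint values f(3) = -100 and f(6) = -463 are both negative. Claim: f(t) < 0 for every t in (3, 6).
Substitute t = 3 + u, where 0 < u < 3 on the interval. Expanding, f(3 + u) = -u^3 - 15u^2 - 67u - 100.
All 4 nonzero coefficients of this polynomial in u are negative; hence for u > 0 the value is a sum of negative terms (the constant -100 among them).
So f is strictly negative on (3, 6); no root exists in the interval.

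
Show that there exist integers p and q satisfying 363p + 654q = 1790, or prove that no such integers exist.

Any value of 363p + 654q is a multiple of gcd(363, 654) = 3.
But 1790 = 3·596 + 2, so 3 ∤ 1790.
So the equation is unsolvable over ℤ.

No, no such integers exist.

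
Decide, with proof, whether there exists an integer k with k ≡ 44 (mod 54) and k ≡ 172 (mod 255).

There is no such integer.

gcd(54, 255) = 3. If k ≡ 44 (mod 54) and k ≡ 172 (mod 255), then k ≡ 44 (mod 3) and k ≡ 172 (mod 3).
These are incompatible: 44 − 172 = -128 is not divisible by 3.
So no integer satisfies both congruences.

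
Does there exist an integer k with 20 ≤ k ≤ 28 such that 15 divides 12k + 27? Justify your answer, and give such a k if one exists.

k = 24

For k = 20, 21, 22, 23 the values 267, 279, 291, 303 are not multiples of 15. k = 24 works, since 12·24 + 27 = 315 = 21·15.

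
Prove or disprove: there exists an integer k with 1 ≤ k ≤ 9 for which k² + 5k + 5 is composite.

k = 5

At k = 5: 5² + 5·5 + 5 = 55 = 5·11, which is composite.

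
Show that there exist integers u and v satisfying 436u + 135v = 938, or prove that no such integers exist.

u = 113, v = -358

Since gcd(436, 135) = 1, every integer is an integer combination of 436 and 135.
Euclidean algorithm: 436 = 3·135 + 31, 135 = 4·31 + 11, 31 = 2·11 + 9, 11 = 1·9 + 2, 9 = 4·2 + 1, 2 = 2·1 + 0.
Back-substituting, 1 = 9 − 4·2 = 9 − 4·(11 − 1·9) = −4·11 + 5·9 = −4·11 + 5·(31 − 2·11) = 5·31 − 14·11 = 5·31 − 14·(135 − 4·31) = −14·135 + 61·31 = −14·135 + 61·(436 − 3·135) = 61·436 − 197·135; that is, 436·61 + 135·(-197) = 1.
Multiplying through by 938: u = 61·938 = 57218, v = (-197)·938 = -184786 is a solution.
The general solution is u = 57218 + 135k, v = -184786 − 436k; taking k = -423 gives the smaller pair u = 113, v = -358.
Indeed 436·113 + 135·(-358) = 49268 − 48330 = 938.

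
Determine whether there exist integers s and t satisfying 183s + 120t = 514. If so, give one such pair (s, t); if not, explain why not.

No, no such integers exist.

gcd(183, 120) = 3, so every integer of the form 183s + 120t is a multiple of 3.
But 514 = 3·171 + 1, so 3 ∤ 514.
Hence no integers s, t satisfy the equation.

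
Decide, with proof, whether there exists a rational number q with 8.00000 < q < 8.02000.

Scale by 51: the interval becomes (408.00000, 409.02000), which contains the integer 409.
Hence 409/51 is a rational number with 8.00000 < 409/51 < 8.02000.

q = 409/51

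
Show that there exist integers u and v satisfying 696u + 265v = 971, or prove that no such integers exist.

696 and 265 are coprime, so 696u + 265v ranges over all of ℤ.
Run the Euclidean algorithm on 696 and 265: 696 = 2·265 + 166, 265 = 1·166 + 99, 166 = 1·99 + 67, 99 = 1·67 + 32, 67 = 2·32 + 3, 32 = 10·3 + 2, 3 = 1·2 + 1, 2 = 2·1 + 0.
Unwinding: 1 = 3 − 1·2 = 3 − (32 − 10·3) = −32 + 11·3 = −32 + 11·(67 − 2·32) = 11·67 − 23·32 = 11·67 − 23·(99 − 1·67) = −23·99 + 34·67 = −23·99 + 34·(166 − 1·99) = 34·166 − 57·99 = 34·166 − 57·(265 − 1·166) = −57·265 + 91·166 = −57·265 + 91·(696 − 2·265) = 91·696 − 239·265, i.e. 696·91 + 265·(-239) = 1.
Times 971: 696·88361 + 265·(-232069) = 971, so (88361, -232069) solves it.
Subtracting 333·265 from u and adding 333·696 to v gives the tidier solution (116, -301).
Indeed 696·116 + 265·(-301) = 80736 − 79765 = 971.

u = 116, v = -301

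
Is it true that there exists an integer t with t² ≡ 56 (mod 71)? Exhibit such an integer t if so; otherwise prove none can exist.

Apply Euler's criterion with the prime 71: 56 is a quadratic residue iff 56^35 ≡ 1 (mod 71), and a non-residue iff it is ≡ −1.
Repeated squaring mod 71: 56^2 = 3136 ≡ 12; 56^4 ≡ 12² = 144 ≡ 2; 56^8 ≡ 2² = 4 ≡ 4; 56^16 ≡ 4² = 16 ≡ 16; 56^32 ≡ 16² = 256 ≡ 43.
Since 35 = 32 + 2 + 1, 56^35 ≡ 43 · 12 · 56; multiplying out mod 71: 43·12 = 516 ≡ 19, then 19·56 = 1064 ≡ 70. Thus 56^35 ≡ 70 ≡ −1 (mod 71).
The value −1 means 56 is a non-residue modulo 71, so t² ≡ 56 (mod 71) is impossible.

No such integer exists.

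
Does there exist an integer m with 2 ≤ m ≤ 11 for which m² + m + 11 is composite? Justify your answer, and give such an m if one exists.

At m = 10: 10² + 10 + 11 = 121 = 11·11, which is composite.

m = 10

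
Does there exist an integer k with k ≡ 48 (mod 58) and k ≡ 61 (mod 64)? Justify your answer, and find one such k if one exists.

No, no such integer exists.

Reduce both congruences modulo 2, which divides 58 and 64: they say k ≡ 48 (mod 2) and k ≡ 61 (mod 2).
These are incompatible: 48 − 61 = -13 is not divisible by 2.
So no integer satisfies both congruences.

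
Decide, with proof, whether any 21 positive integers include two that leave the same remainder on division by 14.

Yes, this is always true.

Each integer lies in one of the 14 residue classes modulo 14.
Placing 21 integers into 14 classes, some class receives at least two — say a and b.
So a and b have equal remainders mod 14, which is exactly what was to be shown.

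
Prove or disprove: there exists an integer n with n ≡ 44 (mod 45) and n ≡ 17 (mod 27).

The moduli are not coprime: gcd(45, 27) = 9. Compatibility requires 9 ∣ (17 − 44) = -27, which holds, so solutions exist.
The smallest candidate n = 44 works directly: 44 ≡ 17 (mod 27).
Verify: 44 = 0·45 + 44 and 44 = 1·27 + 17. ✓

n = 44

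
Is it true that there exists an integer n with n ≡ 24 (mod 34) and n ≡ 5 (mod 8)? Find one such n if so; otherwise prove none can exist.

No, no such integer exists.

Both moduli are multiples of 2 = gcd(34, 8), so any solution would satisfy n ≡ 24 and n ≡ 5 modulo 2 simultaneously.
But 24 mod 2 = 0 while 5 mod 2 = 1, a contradiction.
Hence the system has no solution.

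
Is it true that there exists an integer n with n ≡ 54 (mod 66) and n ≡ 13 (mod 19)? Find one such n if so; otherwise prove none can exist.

Since 66 and 19 share no common factor, CRT says the pair of congruences has a solution (unique mod 1254).
Write n = 54 + 66t and require 54 + 66t ≡ 13 (mod 19), i.e. 66t ≡ 16 (mod 19).
66 ≡ 9 (mod 19), so this reads 9t ≡ 16 (mod 19). Since 9·17 = 153 = 8·19 + 1, the inverse of 9 mod 19 is 17.
Multiplying by 17: t ≡ 17·16 = 272 ≡ 6 (mod 19).
With t = 6: n = 54 + 66·6 = 450.
Indeed 450 ≡ 54 (mod 66) and 450 ≡ 13 (mod 19).

n = 450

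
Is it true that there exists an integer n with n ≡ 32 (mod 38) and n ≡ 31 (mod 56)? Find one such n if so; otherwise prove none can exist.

There is no such integer.

Both moduli are multiples of 2 = gcd(38, 56), so any solution would satisfy n ≡ 32 and n ≡ 31 modulo 2 simultaneously.
But 32 mod 2 = 0 while 31 mod 2 = 1, a contradiction.
Hence the system has no solution.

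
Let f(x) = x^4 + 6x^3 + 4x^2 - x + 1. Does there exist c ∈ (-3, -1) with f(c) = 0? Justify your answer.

f(-3) = -41 and f(-1) = 1, which have opposite signs.
Since f is a polynomial it is continuous on [-3, -1].
The Intermediate Value Theorem then guarantees some c ∈ (-3, -1) with f(c) = 0.

Yes, f has a root in the interval.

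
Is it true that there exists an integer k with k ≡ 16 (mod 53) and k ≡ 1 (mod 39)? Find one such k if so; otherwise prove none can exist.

Since 53 and 39 share no common factor, CRT says the pair of congruences has a solution (unique mod 2067).
Write k = 16 + 53t and require 16 + 53t ≡ 1 (mod 39), i.e. 53t ≡ 24 (mod 39).
53 ≡ 14 (mod 39), so this reads 14t ≡ 24 (mod 39). Note 14·14 = 196 ≡ 1 (mod 39) (as 196 − 1 = 5·39), so 14⁻¹ ≡ 14.
Multiplying by 14: t ≡ 14·24 = 336 ≡ 24 (mod 39).
With t = 24: k = 16 + 53·24 = 1288.
Verify: 1288 = 24·53 + 16 and 1288 = 33·39 + 1. ✓

k = 1288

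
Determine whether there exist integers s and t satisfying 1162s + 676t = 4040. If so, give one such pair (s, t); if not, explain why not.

gcd(1162, 676) = 2, and 2 divides 4040, so integer solutions exist.
Dividing through by 2 reduces the equation to 581s + 338t = 2020.
Dividing repeatedly: 581 = 1·338 + 243, 338 = 1·243 + 95, 243 = 2·95 + 53, 95 = 1·53 + 42, 53 = 1·42 + 11, 42 = 3·11 + 9, 11 = 1·9 + 2, 9 = 4·2 + 1, 2 = 2·1 + 0.
Back-substituting, 1 = 9 − 4·2 = 9 − 4·(11 − 1·9) = −4·11 + 5·9 = −4·11 + 5·(42 − 3·11) = 5·42 − 19·11 = 5·42 − 19·(53 − 1·42) = −19·53 + 24·42 = −19·53 + 24·(95 − 1·53) = 24·95 − 43·53 = 24·95 − 43·(243 − 2·95) = −43·243 + 110·95 = −43·243 + 110·(338 − 1·243) = 110·338 − 153·243 = 110·338 − 153·(581 − 1·338) = −153·581 + 263·338; that is, 581·(-153) + 338·263 = 1.
Times 2020: 581·(-309060) + 338·531260 = 2020, so (-309060, 531260) solves it.
Adding 915·338 to s and subtracting 915·581 from t gives the tidier solution (210, -355).
Check: 1162·210 + 676·(-355) = 244020 − 239980 = 4040. ✓

s = 210, t = -355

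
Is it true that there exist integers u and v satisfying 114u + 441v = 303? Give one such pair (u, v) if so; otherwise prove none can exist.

gcd(114, 441) = 3, and 3 divides 303, so integer solutions exist.
Dividing through by 3 reduces the equation to 38u + 147v = 101.
Dividing repeatedly: 147 = 3·38 + 33, 38 = 1·33 + 5, 33 = 6·5 + 3, 5 = 1·3 + 2, 3 = 1·2 + 1, 2 = 2·1 + 0.
Back-substituting, 1 = 3 − 1·2 = 3 − (5 − 1·3) = −5 + 2·3 = −5 + 2·(33 − 6·5) = 2·33 − 13·5 = 2·33 − 13·(38 − 1·33) = −13·38 + 15·33 = −13·38 + 15·(147 − 3·38) = 15·147 − 58·38; that is, 38·(-58) + 147·15 = 1.
Multiplying through by 101: u = (-58)·101 = -5858, v = 15·101 = 1515 is a solution.
Adding 40·147 to u and subtracting 40·38 from v gives the tidier solution (22, -5).
Check: 114·22 + 441·(-5) = 2508 − 2205 = 303. ✓

u = 22, v = -5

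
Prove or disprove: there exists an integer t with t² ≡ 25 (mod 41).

t = 5

Take t = 5. Then 5² = 25, and since 0 ≤ 25 < 41 this is already reduced: 5² ≡ 25 (mod 41).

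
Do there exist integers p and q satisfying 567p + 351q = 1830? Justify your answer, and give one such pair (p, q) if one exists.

Any value of 567p + 351q is a multiple of gcd(567, 351) = 27.
But 1830 is not a multiple of 27 (it leaves remainder 21).
Hence no integers p, q satisfy the equation.

There are no such integers.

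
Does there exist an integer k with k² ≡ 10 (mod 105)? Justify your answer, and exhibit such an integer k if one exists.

There is no such integer.

Work modulo the divisor 7 of 105. If k² ≡ 10 (mod 105) then k² ≡ 3 (mod 7).
Squares mod 7 repeat after k = 3 (as (−k)² = k²); for k = 0..3 they are 0, 1, 4, 2.
So the quadratic residues mod 7 are {0, 1, 2, 4}, and 3 is not among them.
Hence no integer k has k² ≡ 10 (mod 105).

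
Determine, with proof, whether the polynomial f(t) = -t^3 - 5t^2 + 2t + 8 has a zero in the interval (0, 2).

f(0) = 8 and f(2) = -16, which have opposite signs.
f is continuous everywhere (it is a polynomial), in particular on [0, 2].
By the Intermediate Value Theorem, f takes the value 0 somewhere in the open interval.

Such a root exists.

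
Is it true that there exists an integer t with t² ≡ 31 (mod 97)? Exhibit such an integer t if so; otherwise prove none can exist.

t = 15 works: 15² = 225, and 225 − 31 = 194 = 2·97.

t = 15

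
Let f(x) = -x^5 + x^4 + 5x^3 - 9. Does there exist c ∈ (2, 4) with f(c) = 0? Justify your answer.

Yes, f has a root in the interval.

f(2) = 15 and f(4) = -457, which have opposite signs.
f is continuous everywhere (it is a polynomial), in particular on [2, 4].
By the Intermediate Value Theorem f must vanish at some point of (2, 4).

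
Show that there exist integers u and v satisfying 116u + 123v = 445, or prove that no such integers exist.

u = 77, v = -69

116 and 123 are coprime, so 116u + 123v ranges over all of ℤ.
Euclidean algorithm: 123 = 1·116 + 7, 116 = 16·7 + 4, 7 = 1·4 + 3, 4 = 1·3 + 1, 3 = 3·1 + 0.
Unwinding: 1 = 4 − 1·3 = 4 − (7 − 1·4) = −7 + 2·4 = −7 + 2·(116 − 16·7) = 2·116 − 33·7 = 2·116 − 33·(123 − 1·116) = −33·123 + 35·116, i.e. 116·35 + 123·(-33) = 1.
Scaling by 445 gives the particular solution (u, v) = (15575, -14685).
Subtracting 126·123 from u and adding 126·116 to v gives the tidier solution (77, -69).
Check: 116·77 + 123·(-69) = 8932 − 8487 = 445. ✓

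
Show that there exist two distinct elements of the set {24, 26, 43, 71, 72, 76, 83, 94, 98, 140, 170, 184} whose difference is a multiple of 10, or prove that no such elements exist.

The pair (24, 94) works.

Both 24 and 94 leave remainder 4 on division by 10; their difference 70 = 7·10 is a multiple of 10.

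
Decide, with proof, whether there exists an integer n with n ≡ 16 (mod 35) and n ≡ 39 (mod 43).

gcd(35, 43) = 1, so the Chinese Remainder Theorem guarantees exactly one residue class mod 1505 satisfying both.
Any solution of the first congruence is n = 16 + 35t; substituting into the second, 35t ≡ 39 − 16 ≡ 23 (mod 43).
To invert 35 modulo 43: 43 = 1·35 + 8, 35 = 4·8 + 3, 8 = 2·3 + 2, 3 = 1·2 + 1, 2 = 2·1 + 0, and unwinding, 1 = 3 − 1·2 = 3 − (8 − 2·3) = −8 + 3·3 = −8 + 3·(35 − 4·8) = 3·35 − 13·8 = 3·35 − 13·(43 − 1·35) = −13·43 + 16·35. Thus 35⁻¹ ≡ 16 (mod 43).
Therefore t ≡ 16·23 = 368 ≡ 24 (mod 43).
Taking t = 24 gives n = 16 + 35·24 = 856.
Verify: 856 = 24·35 + 16 and 856 = 19·43 + 39. ✓

n = 856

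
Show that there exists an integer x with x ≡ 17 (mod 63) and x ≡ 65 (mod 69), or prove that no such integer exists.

The moduli are not coprime: gcd(63, 69) = 3. Compatibility requires 3 ∣ (65 − 17) = 48, which holds, so solutions exist.
Put x = 17 + 63t, so we need 63t ≡ 48 (mod 69), equivalently (divide by 3) 21t ≡ 16 (mod 23).
Note 21·11 = 231 ≡ 1 (mod 23) (as 231 − 1 = 10·23), so 21⁻¹ ≡ 11.
Multiplying by 11: t ≡ 11·16 = 176 ≡ 15 (mod 23).
Then x = 17 + 63·15 = 962.
Indeed 962 ≡ 17 (mod 63) and 962 ≡ 65 (mod 69).

x = 962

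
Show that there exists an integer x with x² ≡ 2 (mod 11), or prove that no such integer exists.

No such integer exists.

Squares mod 11 repeat after x = 5 (as (−x)² = x²); for x = 0..5 they are 0, 1, 4, 9, 5, 3.
So the quadratic residues mod 11 are {0, 1, 3, 4, 5, 9}, and 2 is not among them.
Therefore x² ≡ 2 (mod 11) has no solution.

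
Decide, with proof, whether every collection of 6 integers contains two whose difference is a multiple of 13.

Take the 6 consecutive integers 13, 14, …, 18: their residues mod 13 are all distinct because 6 ≤ 13.
Any two of them differ by at most 5 < 13 and by at least 1, so no difference is a multiple of 13.

No; for instance {13, 14, 15, 16, 17, 18} is a counterexample.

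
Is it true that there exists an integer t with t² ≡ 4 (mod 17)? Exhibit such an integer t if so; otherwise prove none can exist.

Take t = 2. Then 2² = 4, and since 0 ≤ 4 < 17 this is already reduced: 2² ≡ 4 (mod 17).

t = 2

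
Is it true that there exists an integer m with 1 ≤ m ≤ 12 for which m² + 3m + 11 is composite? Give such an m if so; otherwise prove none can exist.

At m = 6: 6² + 3·6 + 11 = 65 = 5·13, which is composite.

m = 6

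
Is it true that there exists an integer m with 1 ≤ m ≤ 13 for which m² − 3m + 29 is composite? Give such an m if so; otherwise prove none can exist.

m = 10

At m = 10: 10² − 3·10 + 29 = 99 = 3·33, which is composite.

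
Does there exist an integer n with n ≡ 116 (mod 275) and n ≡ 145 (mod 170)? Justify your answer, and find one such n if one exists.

There is no such integer.

Both moduli are multiples of 5 = gcd(275, 170), so any solution would satisfy n ≡ 116 and n ≡ 145 modulo 5 simultaneously.
But 116 mod 5 = 1 while 145 mod 5 = 0, a contradiction.
So no integer satisfies both congruences.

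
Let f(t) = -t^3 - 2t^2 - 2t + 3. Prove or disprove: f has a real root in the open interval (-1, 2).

Yes, f has a root in the interval.

f(-1) = 4 and f(2) = -17, which have opposite signs.
As a polynomial, f is continuous on every closed interval.
By the Intermediate Value Theorem f must vanish at some point of (-1, 2).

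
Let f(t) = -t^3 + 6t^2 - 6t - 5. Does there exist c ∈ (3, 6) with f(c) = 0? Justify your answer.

f(3) = 4 and f(6) = -41, which have opposite signs.
f is continuous everywhere (it is a polynomial), in particular on [3, 6].
So by the Intermediate Value Theorem there is a c strictly between 3 and 6 with f(c) = 0.

Yes, f has a root in the interval.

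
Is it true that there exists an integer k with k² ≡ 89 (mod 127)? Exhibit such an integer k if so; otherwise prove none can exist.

127 is prime, so by Euler's criterion 89 is a square mod 127 iff 89^((127−1)/2) = 89^63 ≡ 1 (mod 127).
Squaring successively (mod 127): 89^2 = 7921 ≡ 47; 89^4 ≡ 47² = 2209 ≡ 50; 89^8 ≡ 50² = 2500 ≡ 87; 89^16 ≡ 87² = 7569 ≡ 76; 89^32 ≡ 76² = 5776 ≡ 61.
Since 63 = 32 + 16 + 8 + 4 + 2 + 1, 89^63 ≡ 61 · 76 · 87 · 50 · 47 · 89; multiplying out mod 127: 61·76 = 4636 ≡ 64, then 64·87 = 5568 ≡ 107, then 107·50 = 5350 ≡ 16, then 16·47 = 752 ≡ 117, then 117·89 = 10413 ≡ 126. Thus 89^63 ≡ 126 ≡ −1 (mod 127).
By Euler's criterion 89 is a quadratic non-residue mod 127: no k satisfies k² ≡ 89 (mod 127).

No such integer exists.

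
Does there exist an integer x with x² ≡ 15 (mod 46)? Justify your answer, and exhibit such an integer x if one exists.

There is no such integer.

The prime 23 divides 46, so x² ≡ 15 (mod 46) would force x² ≡ 15 (mod 23).
Apply Euler's criterion with the prime 23: 15 is a quadratic residue iff 15^11 ≡ 1 (mod 23), and a non-residue iff it is ≡ −1.
Squaring successively (mod 23): 15^2 = 225 ≡ 18; 15^4 ≡ 18² = 324 ≡ 2; 15^8 ≡ 2² = 4 ≡ 4.
Since 11 = 8 + 2 + 1, 15^11 ≡ 4 · 18 · 15; multiplying out mod 23: 4·18 = 72 ≡ 3, then 3·15 = 45 ≡ 22. Thus 15^11 ≡ 22 ≡ −1 (mod 23).
The value −1 means 15 is a non-residue modulo 23, so x² ≡ 15 (mod 23) is impossible.
So 15 is not a square mod 23, and hence 15 is not a square mod 46.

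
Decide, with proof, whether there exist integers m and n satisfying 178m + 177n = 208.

m = 31, n = -30

Since gcd(178, 177) = 1, every integer is an integer combination of 178 and 177.
Run the Euclidean algorithm on 178 and 177: 178 = 1·177 + 1, 177 = 177·1 + 0.
Back-substituting, 1 = 178 − 1·177; that is, 178·1 + 177·(-1) = 1.
Scaling by 208 gives the particular solution (m, n) = (208, -208).
The general solution is m = 208 + 177k, n = -208 − 178k; taking k = -1 gives the smaller pair m = 31, n = -30.
Check: 178·31 + 177·(-30) = 5518 − 5310 = 208. ✓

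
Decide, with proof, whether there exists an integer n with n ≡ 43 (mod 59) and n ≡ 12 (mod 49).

n = 2462

Since 59 and 49 share no common factor, CRT says the pair of congruences has a solution (unique mod 2891).
Any solution of the first congruence is n = 43 + 59t; substituting into the second, 59t ≡ 12 − 43 ≡ 18 (mod 49).
59 ≡ 10 (mod 49), so this reads 10t ≡ 18 (mod 49). Invert 10 mod 49 by the Euclidean algorithm: 49 = 4·10 + 9, 10 = 1·9 + 1, 9 = 9·1 + 0; back-substituting, 1 = 10 − 1·9 = 10 − (49 − 4·10) = −49 + 5·10. Hence 10·5 ≡ 1, so 10⁻¹ ≡ 5 (mod 49).
Therefore t ≡ 5·18 = 90 ≡ 41 (mod 49).
With t = 41: n = 43 + 59·41 = 2462.
Check: 2462 mod 59 = 43, 2462 mod 49 = 12. ✓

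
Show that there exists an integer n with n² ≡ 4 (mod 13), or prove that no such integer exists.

n = 2

Take n = 2. Then 2² = 4, and since 0 ≤ 4 < 13 this is already reduced: 2² ≡ 4 (mod 13).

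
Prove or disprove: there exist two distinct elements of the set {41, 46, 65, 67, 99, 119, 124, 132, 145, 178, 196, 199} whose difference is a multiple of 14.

Two integers differ by a multiple of 14 exactly when they have the same residue mod 14. The residues are 41↦13, 46↦4, 65↦9, 67↦11, 99↦1, 119↦7, 124↦12, 132↦6, 145↦5, 178↦10, 196↦0, 199↦3.
These 12 residues are pairwise different, hence no difference of two elements is divisible by 14.

No, no such pair exists.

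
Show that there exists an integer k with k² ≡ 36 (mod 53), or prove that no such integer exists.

k = 47

Take k = 47. Then 47² = 2209 = 41·53 + 36, so 47² ≡ 36 (mod 53).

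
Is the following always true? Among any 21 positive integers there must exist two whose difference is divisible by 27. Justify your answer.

No, the set {32, 33, 34, 35, 36, 37, 38, 39, 40, 41, 42, 43, 44, 45, 46, 47, 48, 49, 50, 51, 52} is a counterexample.

Take the 21 consecutive integers 32, 33, …, 52: their residues mod 27 are all distinct because 21 ≤ 27.
No two share a residue, so no pair has difference divisible by 27; the claim fails for this set.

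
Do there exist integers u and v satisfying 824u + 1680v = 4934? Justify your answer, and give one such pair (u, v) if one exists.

gcd(824, 1680) = 8, so every integer of the form 824u + 1680v is a multiple of 8.
However 4934 leaves remainder 6 on division by 8.
Therefore 824u + 1680v = 4934 has no solution in integers.

No such integers exist.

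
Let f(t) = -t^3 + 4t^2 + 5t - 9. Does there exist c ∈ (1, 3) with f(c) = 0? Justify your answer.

Yes, such a c exists.

f(1) = -1 and f(3) = 15, which have opposite signs.
Since f is a polynomial it is continuous on [1, 3].
By the Intermediate Value Theorem, f takes the value 0 somewhere in the open interval.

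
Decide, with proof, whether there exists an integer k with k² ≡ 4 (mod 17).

Take k = 2. Then 2² = 4, and since 0 ≤ 4 < 17 this is already reduced: 2² ≡ 4 (mod 17).

k = 2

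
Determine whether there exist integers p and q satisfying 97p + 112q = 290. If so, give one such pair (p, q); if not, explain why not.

p = 18, q = -13

97 and 112 are coprime, so 97p + 112q ranges over all of ℤ.
Euclidean algorithm: 112 = 1·97 + 15, 97 = 6·15 + 7, 15 = 2·7 + 1, 7 = 7·1 + 0.
Unwinding: 1 = 15 − 2·7 = 15 − 2·(97 − 6·15) = −2·97 + 13·15 = −2·97 + 13·(112 − 1·97) = 13·112 − 15·97, i.e. 97·(-15) + 112·13 = 1.
Multiplying through by 290: p = (-15)·290 = -4350, q = 13·290 = 3770 is a solution.
The general solution is p = -4350 + 112k, q = 3770 − 97k; taking k = 39 gives the smaller pair p = 18, q = -13.
Check: 97·18 + 112·(-13) = 1746 − 1456 = 290. ✓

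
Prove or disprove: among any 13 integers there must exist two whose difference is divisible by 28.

No; for instance {15, 16, 17, 18, 19, 20, 21, 22, 23, 24, 25, 26, 27} is a counterexample.

Consider the 13 integers 15, 16, …, 27. They lie in distinct residue classes modulo 28, since 13 ≤ 28.
Any two of them differ by at most 12 < 28 and by at least 1, so no difference is a multiple of 28.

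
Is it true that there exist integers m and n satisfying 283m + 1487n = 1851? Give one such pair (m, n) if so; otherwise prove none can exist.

m = 553, n = -104

Since gcd(283, 1487) = 1, every integer is an integer combination of 283 and 1487.
Run the Euclidean algorithm on 1487 and 283: 1487 = 5·283 + 72, 283 = 3·72 + 67, 72 = 1·67 + 5, 67 = 13·5 + 2, 5 = 2·2 + 1, 2 = 2·1 + 0.
Unwinding: 1 = 5 − 2·2 = 5 − 2·(67 − 13·5) = −2·67 + 27·5 = −2·67 + 27·(72 − 1·67) = 27·72 − 29·67 = 27·72 − 29·(283 − 3·72) = −29·283 + 114·72 = −29·283 + 114·(1487 − 5·283) = 114·1487 − 599·283, i.e. 283·(-599) + 1487·114 = 1.
Scaling by 1851 gives the particular solution (m, n) = (-1108749, 211014).
Adding 746·1487 to m and subtracting 746·283 from n gives the tidier solution (553, -104).
Check: 283·553 + 1487·(-104) = 156499 − 154648 = 1851. ✓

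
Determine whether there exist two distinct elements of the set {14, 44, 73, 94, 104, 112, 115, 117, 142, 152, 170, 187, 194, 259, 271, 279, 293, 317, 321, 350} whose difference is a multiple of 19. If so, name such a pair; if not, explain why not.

Yes: 73 and 187.

Both 73 and 187 leave remainder 16 on division by 19; their difference 114 = 6·19 is a multiple of 19.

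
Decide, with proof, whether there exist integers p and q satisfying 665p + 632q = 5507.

p = 435, q = -449

Since gcd(665, 632) = 1, every integer is an integer combination of 665 and 632.
Dividing repeatedly: 665 = 1·632 + 33, 632 = 19·33 + 5, 33 = 6·5 + 3, 5 = 1·3 + 2, 3 = 1·2 + 1, 2 = 2·1 + 0.
Working back up the chain: 1 = 3 − 1·2 = 3 − (5 − 1·3) = −5 + 2·3 = −5 + 2·(33 − 6·5) = 2·33 − 13·5 = 2·33 − 13·(632 − 19·33) = −13·632 + 249·33 = −13·632 + 249·(665 − 1·632) = 249·665 − 262·632. So 665·249 + 632·(-262) = 1.
Multiplying through by 5507: p = 249·5507 = 1371243, q = (-262)·5507 = -1442834 is a solution.
The general solution is p = 1371243 + 632k, q = -1442834 − 665k; taking k = -2169 gives the smaller pair p = 435, q = -449.
Check: 665·435 + 632·(-449) = 289275 − 283768 = 5507. ✓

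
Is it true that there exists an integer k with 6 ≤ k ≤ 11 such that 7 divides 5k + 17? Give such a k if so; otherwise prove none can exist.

The values of 5k + 17 for k = 6, 7, …, 11 are 47, 52, 57, 62, 67, 72; reduced mod 7 these are 5, 3, 1, 6, 4, 2.
Since 0 is absent from this list, 7 ∤ 5k + 17 for every k with 6 ≤ k ≤ 11.

No, no such integer k in that range exists.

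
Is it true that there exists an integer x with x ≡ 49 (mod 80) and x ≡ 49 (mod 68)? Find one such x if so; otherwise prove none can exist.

x = 49

The moduli are not coprime: gcd(80, 68) = 4. Compatibility requires 4 ∣ (49 − 49) = 0, which holds, so solutions exist.
In fact x = 49 itself already satisfies 49 mod 68 = 49.
Verify: 49 = 0·80 + 49 and 49 = 0·68 + 49. ✓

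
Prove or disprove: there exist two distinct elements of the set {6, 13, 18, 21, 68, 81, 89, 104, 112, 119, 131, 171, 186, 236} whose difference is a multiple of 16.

No such pair exists.

Two integers differ by a multiple of 16 exactly when they have the same residue mod 16. The residues are 6↦6, 13↦13, 18↦2, 21↦5, 68↦4, 81↦1, 89↦9, 104↦8, 112↦0, 119↦7, 131↦3, 171↦11, 186↦10, 236↦12.
These 14 residues are pairwise different, hence no difference of two elements is divisible by 16.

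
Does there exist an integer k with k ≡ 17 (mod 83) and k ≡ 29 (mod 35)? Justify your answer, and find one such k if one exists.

The moduli 83 and 35 are coprime, so by the Chinese Remainder Theorem a unique solution modulo 2905 exists.
Write k = 17 + 83t and require 17 + 83t ≡ 29 (mod 35), i.e. 83t ≡ 12 (mod 35).
83 ≡ 13 (mod 35), so this reads 13t ≡ 12 (mod 35). To invert 13 modulo 35: 35 = 2·13 + 9, 13 = 1·9 + 4, 9 = 2·4 + 1, 4 = 4·1 + 0, and unwinding, 1 = 9 − 2·4 = 9 − 2·(13 − 1·9) = −2·13 + 3·9 = −2·13 + 3·(35 − 2·13) = 3·35 − 8·13. Thus 13⁻¹ ≡ -8 ≡ 27 (mod 35).
Therefore t ≡ 27·12 = 324 ≡ 9 (mod 35).
Taking t = 9 gives k = 17 + 83·9 = 764.
Verify: 764 = 9·83 + 17 and 764 = 21·35 + 29. ✓

k = 764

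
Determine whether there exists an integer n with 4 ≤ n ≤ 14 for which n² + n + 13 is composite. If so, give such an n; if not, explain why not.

n = 13

At n = 13: 13² + 13 + 13 = 195 = 3·65, which is composite.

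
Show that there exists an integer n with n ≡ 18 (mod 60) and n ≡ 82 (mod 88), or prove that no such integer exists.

n = 258

The moduli are not coprime: gcd(60, 88) = 4. Compatibility requires 4 ∣ (82 − 18) = 64, which holds, so solutions exist.
List candidates n ≡ 18 (mod 60): 18, 78, 138, 198, 258. Modulo 88 these are 18, 78, 50, 22, 82; 258 gives 82 as required.
Check: 258 mod 60 = 18, 258 mod 88 = 82. ✓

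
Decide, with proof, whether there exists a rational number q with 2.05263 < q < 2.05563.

q = 37/18

Scale by 18: the interval becomes (36.94734, 37.00134), which contains the integer 37.
Dividing back, 2.05263 < 37/18 < 2.05563, and 37/18 is rational.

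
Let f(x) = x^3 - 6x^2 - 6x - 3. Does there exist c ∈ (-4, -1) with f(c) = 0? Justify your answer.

f has no root in that interval.

The endpoint values f(-4) = -139 and f(-1) = -4 are both negative. Claim: f(x) < 0 for every x in (-4, -1).
Shift to the endpoint -1: with x = -1 − u (0 < u < 3), one computes f(-1 − u) = -u^3 - 9u^2 - 9u - 4.
All 4 nonzero coefficients of this polynomial in u are negative; hence for u > 0 the value is a sum of negative terms (the constant -4 among them).
Therefore f(x) < 0 throughout (-4, -1), and f has no zero there.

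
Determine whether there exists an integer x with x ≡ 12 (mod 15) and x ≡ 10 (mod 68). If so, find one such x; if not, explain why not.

x = 282

The moduli 15 and 68 are coprime, so by the Chinese Remainder Theorem a unique solution modulo 1020 exists.
Any solution of the first congruence is x = 12 + 15t; substituting into the second, 15t ≡ 10 − 12 ≡ 66 (mod 68).
Note 15·59 = 885 ≡ 1 (mod 68) (as 885 − 1 = 13·68), so 15⁻¹ ≡ 59.
Therefore t ≡ 59·66 = 3894 ≡ 18 (mod 68).
With t = 18: x = 12 + 15·18 = 282.
Verify: 282 = 18·15 + 12 and 282 = 4·68 + 10. ✓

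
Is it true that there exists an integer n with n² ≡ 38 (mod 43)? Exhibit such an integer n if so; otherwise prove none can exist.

n = 9 works: 9² = 81, and 81 − 38 = 43 = 1·43.

n = 9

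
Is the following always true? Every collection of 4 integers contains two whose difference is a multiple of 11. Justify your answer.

Try 4 consecutive integers, 18, 19, 20, 21. Their remainders mod 11 are 7, 8, 9, 10 — pairwise different, as any 4 ≤ 11 consecutive integers have distinct residues.
Any two of them differ by at most 3 < 11 and by at least 1, so no difference is a multiple of 11.

No, the set {18, 19, 20, 21} is a counterexample.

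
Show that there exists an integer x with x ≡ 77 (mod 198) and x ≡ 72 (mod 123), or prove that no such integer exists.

Both moduli are multiples of 3 = gcd(198, 123), so any solution would satisfy x ≡ 77 and x ≡ 72 modulo 3 simultaneously.
These are incompatible: 77 − 72 = 5 is not divisible by 3.
So no integer satisfies both congruences.

No, no such integer exists.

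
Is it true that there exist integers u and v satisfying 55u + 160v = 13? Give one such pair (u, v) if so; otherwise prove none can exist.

No such integers exist.

gcd(55, 160) = 5, so every integer of the form 55u + 160v is a multiple of 5.
However 13 leaves remainder 3 on division by 5.
So the equation is unsolvable over ℤ.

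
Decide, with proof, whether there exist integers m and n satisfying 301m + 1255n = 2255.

m = 20, n = -3

301 and 1255 are coprime, so 301m + 1255n ranges over all of ℤ.
Run the Euclidean algorithm on 1255 and 301: 1255 = 4·301 + 51, 301 = 5·51 + 46, 51 = 1·46 + 5, 46 = 9·5 + 1, 5 = 5·1 + 0.
Back-substituting, 1 = 46 − 9·5 = 46 − 9·(51 − 1·46) = −9·51 + 10·46 = −9·51 + 10·(301 − 5·51) = 10·301 − 59·51 = 10·301 − 59·(1255 − 4·301) = −59·1255 + 246·301; that is, 301·246 + 1255·(-59) = 1.
Multiplying through by 2255: m = 246·2255 = 554730, n = (-59)·2255 = -133045 is a solution.
Shifting by a multiple of (1255, −301) keeps it a solution: m = 554730 − 442·1255 = 20, n = -133045 + 442·301 = -3.
Check: 301·20 + 1255·(-3) = 6020 − 3765 = 2255. ✓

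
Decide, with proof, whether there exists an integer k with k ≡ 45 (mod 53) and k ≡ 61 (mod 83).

k = 310

The moduli 53 and 83 are coprime, so by the Chinese Remainder Theorem a unique solution modulo 4399 exists.
Write k = 45 + 53t and require 45 + 53t ≡ 61 (mod 83), i.e. 53t ≡ 16 (mod 83).
Invert 53 mod 83 by the Euclidean algorithm: 83 = 1·53 + 30, 53 = 1·30 + 23, 30 = 1·23 + 7, 23 = 3·7 + 2, 7 = 3·2 + 1, 2 = 2·1 + 0; back-substituting, 1 = 7 − 3·2 = 7 − 3·(23 − 3·7) = −3·23 + 10·7 = −3·23 + 10·(30 − 1·23) = 10·30 − 13·23 = 10·30 − 13·(53 − 1·30) = −13·53 + 23·30 = −13·53 + 23·(83 − 1·53) = 23·83 − 36·53. Hence 53·(-36) ≡ 1, so 53⁻¹ ≡ -36 ≡ 47 (mod 83).
Therefore t ≡ 47·16 = 752 ≡ 5 (mod 83).
Taking t = 5 gives k = 45 + 53·5 = 310.
Verify: 310 = 5·53 + 45 and 310 = 3·83 + 61. ✓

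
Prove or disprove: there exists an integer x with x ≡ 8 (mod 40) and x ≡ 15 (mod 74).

No such integer exists.

Reduce both congruences modulo 2, which divides 40 and 74: they say x ≡ 8 (mod 2) and x ≡ 15 (mod 2).
However 8 ≡ 0 and 15 ≡ 1 (mod 2), and 0 ≠ 1.
Hence the system has no solution.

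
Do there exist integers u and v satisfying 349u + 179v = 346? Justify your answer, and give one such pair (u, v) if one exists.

u = 61, v = -117

Since gcd(349, 179) = 1, every integer is an integer combination of 349 and 179.
Euclidean algorithm: 349 = 1·179 + 170, 179 = 1·170 + 9, 170 = 18·9 + 8, 9 = 1·8 + 1, 8 = 8·1 + 0.
Unwinding: 1 = 9 − 1·8 = 9 − (170 − 18·9) = −170 + 19·9 = −170 + 19·(179 − 1·170) = 19·179 − 20·170 = 19·179 − 20·(349 − 1·179) = −20·349 + 39·179, i.e. 349·(-20) + 179·39 = 1.
Multiplying through by 346: u = (-20)·346 = -6920, v = 39·346 = 13494 is a solution.
Adding 39·179 to u and subtracting 39·349 from v gives the tidier solution (61, -117).
Indeed 349·61 + 179·(-117) = 21289 − 20943 = 346.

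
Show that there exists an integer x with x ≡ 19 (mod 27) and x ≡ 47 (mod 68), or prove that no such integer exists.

gcd(27, 68) = 1, so the Chinese Remainder Theorem guarantees exactly one residue class mod 1836 satisfying both.
Write x = 19 + 27t and require 19 + 27t ≡ 47 (mod 68), i.e. 27t ≡ 28 (mod 68).
Invert 27 mod 68 by the Euclidean algorithm: 68 = 2·27 + 14, 27 = 1·14 + 13, 14 = 1·13 + 1, 13 = 13·1 + 0; back-substituting, 1 = 14 − 1·13 = 14 − (27 − 1·14) = −27 + 2·14 = −27 + 2·(68 − 2·27) = 2·68 − 5·27. Hence 27·(-5) ≡ 1, so 27⁻¹ ≡ -5 ≡ 63 (mod 68).
Therefore t ≡ 63·28 = 1764 ≡ 64 (mod 68).
Taking t = 64 gives x = 19 + 27·64 = 1747.
Verify: 1747 = 64·27 + 19 and 1747 = 25·68 + 47. ✓

x = 1747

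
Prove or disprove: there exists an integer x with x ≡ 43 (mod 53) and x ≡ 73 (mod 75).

x = 3223

gcd(53, 75) = 1, so the Chinese Remainder Theorem guarantees exactly one residue class mod 3975 satisfying both.
Write x = 43 + 53t and require 43 + 53t ≡ 73 (mod 75), i.e. 53t ≡ 30 (mod 75).
Since 53·17 = 901 = 12·75 + 1, the inverse of 53 mod 75 is 17.
Multiplying by 17: t ≡ 17·30 = 510 ≡ 60 (mod 75).
With t = 60: x = 43 + 53·60 = 3223.
Check: 3223 mod 53 = 43, 3223 mod 75 = 73. ✓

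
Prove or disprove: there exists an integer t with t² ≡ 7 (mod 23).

Apply Euler's criterion with the prime 23: 7 is a quadratic residue iff 7^11 ≡ 1 (mod 23), and a non-residue iff it is ≡ −1.
Squaring successively (mod 23): 7^2 = 49 ≡ 3; 7^4 ≡ 3² = 9 ≡ 9; 7^8 ≡ 9² = 81 ≡ 12.
Since 11 = 8 + 2 + 1, 7^11 ≡ 12 · 3 · 7; multiplying out mod 23: 12·3 = 36 ≡ 13, then 13·7 = 91 ≡ 22. Thus 7^11 ≡ 22 ≡ −1 (mod 23).
By Euler's criterion 7 is a quadratic non-residue mod 23: no t satisfies t² ≡ 7 (mod 23).

There is no such integer.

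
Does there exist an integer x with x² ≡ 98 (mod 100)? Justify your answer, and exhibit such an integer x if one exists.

No such integer exists.

Reduce modulo 4, which divides 100: we would need x² ≡ 2 (mod 4).
Squares mod 4 repeat after x = 2 (as (−x)² = x²); for x = 0..2 they are 0, 1, 0.
The set of squares mod 4 is therefore {0, 1}, which does not contain 2.
Hence no integer x has x² ≡ 98 (mod 100).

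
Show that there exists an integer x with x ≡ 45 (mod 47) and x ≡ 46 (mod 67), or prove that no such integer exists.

x = 515

gcd(47, 67) = 1, so the Chinese Remainder Theorem guarantees exactly one residue class mod 3149 satisfying both.
Any solution of the first congruence is x = 45 + 47t; substituting into the second, 47t ≡ 46 − 45 ≡ 1 (mod 67).
To invert 47 modulo 67: 67 = 1·47 + 20, 47 = 2·20 + 7, 20 = 2·7 + 6, 7 = 1·6 + 1, 6 = 6·1 + 0, and unwinding, 1 = 7 − 1·6 = 7 − (20 − 2·7) = −20 + 3·7 = −20 + 3·(47 − 2·20) = 3·47 − 7·20 = 3·47 − 7·(67 − 1·47) = −7·67 + 10·47. Thus 47⁻¹ ≡ 10 (mod 67).
Multiplying by 10: t ≡ 10·1 = 10 (mod 67).
Taking t = 10 gives x = 45 + 47·10 = 515.
Verify: 515 = 10·47 + 45 and 515 = 7·67 + 46. ✓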